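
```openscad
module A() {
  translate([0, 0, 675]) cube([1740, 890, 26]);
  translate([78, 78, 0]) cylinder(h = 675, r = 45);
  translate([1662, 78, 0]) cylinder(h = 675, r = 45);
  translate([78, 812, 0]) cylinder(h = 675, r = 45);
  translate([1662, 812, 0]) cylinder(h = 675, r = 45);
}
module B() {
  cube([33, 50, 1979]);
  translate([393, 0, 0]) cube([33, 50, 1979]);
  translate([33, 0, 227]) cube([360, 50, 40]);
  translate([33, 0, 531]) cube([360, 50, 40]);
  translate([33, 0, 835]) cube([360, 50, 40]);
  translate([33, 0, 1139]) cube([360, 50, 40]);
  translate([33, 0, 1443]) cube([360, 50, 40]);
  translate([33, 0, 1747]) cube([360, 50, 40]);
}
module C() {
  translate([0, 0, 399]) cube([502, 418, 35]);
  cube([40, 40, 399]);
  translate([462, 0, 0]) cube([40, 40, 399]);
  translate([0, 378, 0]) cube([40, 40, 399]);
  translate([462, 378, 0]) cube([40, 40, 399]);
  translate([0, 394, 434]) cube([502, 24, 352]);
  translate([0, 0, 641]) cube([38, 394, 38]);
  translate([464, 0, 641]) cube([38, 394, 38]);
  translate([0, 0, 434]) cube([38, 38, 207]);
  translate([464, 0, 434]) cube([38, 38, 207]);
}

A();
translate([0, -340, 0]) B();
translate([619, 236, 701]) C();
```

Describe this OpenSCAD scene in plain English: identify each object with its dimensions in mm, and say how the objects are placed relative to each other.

A is a table with a 1740×890 mm rectangular top, 26 mm thick, top surface at z = 701 mm, supported by four round legs of 90 mm diameter, each leg's bounding box inset 33 mm from the nearest pair of top edges, running from the floor.

B is a wooden ladder with two side rails of 33×50 mm section and 1979 mm height, set 426 mm apart overall. Between them run 6 rectangular rungs (50 mm deep, 40 mm thick), front faces flush with the rails' −y face. The bottom of the first rung is 227 mm above the floor and each subsequent rung is 304 mm higher than the one below.

C is a chair: 502×418 mm seat, 35 mm thick, top at z = 434 mm, on four 40 mm square corner legs flush with the seat edges. A 24 mm thick backrest slab spans the full seat width, extending 352 mm above the seat top, its back face flush with the seat's +y edge. Two armrests of 38×38 mm section run along each side from the seat's front edge to the front of the backrest, top faces 245 mm above the seat top and outer faces flush with the seat's x-edges; a 38×38 mm post under the front of each armrest stands on the seat at the front corner.

The ladder is on the floor beside the table on its −y side. The chair is on top of the table, centred.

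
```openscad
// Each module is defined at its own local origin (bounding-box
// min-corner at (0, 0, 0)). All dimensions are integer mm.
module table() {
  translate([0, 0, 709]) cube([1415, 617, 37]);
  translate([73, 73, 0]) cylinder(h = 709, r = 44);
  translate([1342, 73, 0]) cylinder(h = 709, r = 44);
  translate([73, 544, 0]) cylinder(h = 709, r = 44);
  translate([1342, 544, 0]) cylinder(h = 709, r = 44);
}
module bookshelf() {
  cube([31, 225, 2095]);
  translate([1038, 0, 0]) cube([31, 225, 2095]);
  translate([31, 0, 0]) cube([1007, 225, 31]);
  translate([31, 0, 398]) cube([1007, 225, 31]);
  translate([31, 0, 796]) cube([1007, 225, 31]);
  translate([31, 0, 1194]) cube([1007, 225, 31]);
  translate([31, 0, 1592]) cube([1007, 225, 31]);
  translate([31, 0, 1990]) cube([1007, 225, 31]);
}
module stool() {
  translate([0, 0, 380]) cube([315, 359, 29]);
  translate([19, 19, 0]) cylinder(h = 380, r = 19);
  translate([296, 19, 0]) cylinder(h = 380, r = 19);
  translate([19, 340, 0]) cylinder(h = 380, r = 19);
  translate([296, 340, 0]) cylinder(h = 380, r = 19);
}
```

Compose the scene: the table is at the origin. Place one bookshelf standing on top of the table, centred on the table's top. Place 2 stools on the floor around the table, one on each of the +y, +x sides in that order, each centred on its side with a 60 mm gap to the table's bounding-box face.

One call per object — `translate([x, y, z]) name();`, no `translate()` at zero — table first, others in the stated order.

table();
translate([173, 196, 746]) bookshelf();
translate([550, 677, 0]) stool();
translate([1475, 129, 0]) stool();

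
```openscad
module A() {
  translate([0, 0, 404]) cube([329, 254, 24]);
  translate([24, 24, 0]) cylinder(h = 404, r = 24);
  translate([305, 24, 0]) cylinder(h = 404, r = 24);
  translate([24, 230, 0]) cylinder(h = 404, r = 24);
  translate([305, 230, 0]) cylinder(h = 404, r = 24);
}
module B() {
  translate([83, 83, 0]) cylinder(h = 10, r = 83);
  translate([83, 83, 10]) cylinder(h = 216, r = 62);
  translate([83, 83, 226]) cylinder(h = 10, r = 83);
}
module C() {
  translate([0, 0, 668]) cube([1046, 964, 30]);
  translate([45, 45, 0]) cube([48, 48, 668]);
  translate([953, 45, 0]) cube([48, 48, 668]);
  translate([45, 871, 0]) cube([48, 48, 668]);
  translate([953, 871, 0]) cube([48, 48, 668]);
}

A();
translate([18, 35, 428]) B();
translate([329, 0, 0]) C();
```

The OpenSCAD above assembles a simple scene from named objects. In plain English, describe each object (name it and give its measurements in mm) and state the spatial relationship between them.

A is a four-legged stool. The seat is a 329×254×24 mm slab whose top surface is at z = 428 mm; four round legs, each 48 mm in diameter, run from the floor (z = 0) to the underside of the seat, each leg's axis is inset half a diameter from the nearest pair of seat edges (so the leg's bounding box is flush with the corner).

B is a spool: two coaxial disc flanges of radius 83 mm and thickness 10 mm, joined by a core cylinder of radius 62 mm and height 216 mm. The lower flange rests on z = 0 and the three cylinders share a vertical axis.

C is a table with a 1046×964 mm rectangular top, 30 mm thick, top surface at z = 698 mm, supported by four 48×48 mm square legs, each inset 45 mm from the nearest pair of top edges, running from the floor.

The spool is on top of the stool. The table is against the stool's +x side, with their −y faces flush.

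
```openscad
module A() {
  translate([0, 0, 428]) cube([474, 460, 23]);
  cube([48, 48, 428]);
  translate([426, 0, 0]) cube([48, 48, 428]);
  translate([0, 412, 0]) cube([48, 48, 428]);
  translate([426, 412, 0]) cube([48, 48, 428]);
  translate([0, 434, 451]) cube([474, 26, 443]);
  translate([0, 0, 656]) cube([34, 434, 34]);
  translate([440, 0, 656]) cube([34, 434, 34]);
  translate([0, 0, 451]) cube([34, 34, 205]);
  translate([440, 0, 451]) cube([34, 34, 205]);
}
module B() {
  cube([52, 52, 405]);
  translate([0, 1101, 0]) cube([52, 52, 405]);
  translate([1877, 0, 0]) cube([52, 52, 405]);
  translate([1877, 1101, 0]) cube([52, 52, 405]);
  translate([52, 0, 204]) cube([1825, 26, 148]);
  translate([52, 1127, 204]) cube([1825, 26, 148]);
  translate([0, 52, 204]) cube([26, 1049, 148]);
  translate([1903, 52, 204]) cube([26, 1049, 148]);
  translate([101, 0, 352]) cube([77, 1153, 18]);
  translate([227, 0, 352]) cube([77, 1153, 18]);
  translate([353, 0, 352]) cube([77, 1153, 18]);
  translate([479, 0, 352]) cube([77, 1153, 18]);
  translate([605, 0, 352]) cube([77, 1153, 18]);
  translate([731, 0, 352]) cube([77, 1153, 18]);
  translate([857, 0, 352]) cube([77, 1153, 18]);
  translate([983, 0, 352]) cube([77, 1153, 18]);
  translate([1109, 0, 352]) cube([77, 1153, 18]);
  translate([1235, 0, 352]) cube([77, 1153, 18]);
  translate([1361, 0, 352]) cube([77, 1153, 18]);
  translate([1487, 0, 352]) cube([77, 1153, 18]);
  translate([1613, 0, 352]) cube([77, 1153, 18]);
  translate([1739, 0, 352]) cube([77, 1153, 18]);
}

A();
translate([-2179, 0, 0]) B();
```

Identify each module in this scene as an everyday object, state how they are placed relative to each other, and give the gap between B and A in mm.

The bed frame's nearest face is 250 mm from the chair's −x face.

A is a chair. B is a bed frame. The bed frame is on the floor beside the chair on its −x side. The gap between the bed frame and the chair is 250 mm.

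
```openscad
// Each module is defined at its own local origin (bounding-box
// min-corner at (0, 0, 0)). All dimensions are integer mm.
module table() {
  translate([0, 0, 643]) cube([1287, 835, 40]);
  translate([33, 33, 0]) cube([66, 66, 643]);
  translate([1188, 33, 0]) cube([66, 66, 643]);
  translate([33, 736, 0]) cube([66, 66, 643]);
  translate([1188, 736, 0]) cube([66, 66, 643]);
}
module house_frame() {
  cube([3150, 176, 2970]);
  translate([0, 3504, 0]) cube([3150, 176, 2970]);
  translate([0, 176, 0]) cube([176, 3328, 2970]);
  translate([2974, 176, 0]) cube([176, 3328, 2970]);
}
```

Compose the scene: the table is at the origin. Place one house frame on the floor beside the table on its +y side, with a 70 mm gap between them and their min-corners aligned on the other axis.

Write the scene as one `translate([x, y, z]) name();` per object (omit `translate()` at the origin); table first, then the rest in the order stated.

table();
translate([0, 905, 0]) house_frame();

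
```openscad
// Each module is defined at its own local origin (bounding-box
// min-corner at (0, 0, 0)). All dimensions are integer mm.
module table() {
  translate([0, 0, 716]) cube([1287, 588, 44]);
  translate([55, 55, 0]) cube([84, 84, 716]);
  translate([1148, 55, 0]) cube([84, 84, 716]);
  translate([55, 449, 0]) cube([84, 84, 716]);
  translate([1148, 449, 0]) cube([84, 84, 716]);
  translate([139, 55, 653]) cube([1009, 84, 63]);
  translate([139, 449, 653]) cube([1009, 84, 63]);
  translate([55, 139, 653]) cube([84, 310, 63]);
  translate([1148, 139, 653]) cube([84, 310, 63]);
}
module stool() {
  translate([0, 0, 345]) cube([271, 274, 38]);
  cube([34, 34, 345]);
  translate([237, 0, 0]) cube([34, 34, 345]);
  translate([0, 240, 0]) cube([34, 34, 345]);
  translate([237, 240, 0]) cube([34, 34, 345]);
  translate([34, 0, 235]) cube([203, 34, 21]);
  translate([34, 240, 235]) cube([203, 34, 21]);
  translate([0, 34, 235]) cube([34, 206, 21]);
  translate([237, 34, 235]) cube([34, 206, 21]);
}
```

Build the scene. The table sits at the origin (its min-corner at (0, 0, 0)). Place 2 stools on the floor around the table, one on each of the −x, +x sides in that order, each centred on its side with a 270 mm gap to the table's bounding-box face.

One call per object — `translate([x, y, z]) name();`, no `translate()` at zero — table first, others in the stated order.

table();
translate([-541, 157, 0]) stool();
translate([1557, 157, 0]) stool();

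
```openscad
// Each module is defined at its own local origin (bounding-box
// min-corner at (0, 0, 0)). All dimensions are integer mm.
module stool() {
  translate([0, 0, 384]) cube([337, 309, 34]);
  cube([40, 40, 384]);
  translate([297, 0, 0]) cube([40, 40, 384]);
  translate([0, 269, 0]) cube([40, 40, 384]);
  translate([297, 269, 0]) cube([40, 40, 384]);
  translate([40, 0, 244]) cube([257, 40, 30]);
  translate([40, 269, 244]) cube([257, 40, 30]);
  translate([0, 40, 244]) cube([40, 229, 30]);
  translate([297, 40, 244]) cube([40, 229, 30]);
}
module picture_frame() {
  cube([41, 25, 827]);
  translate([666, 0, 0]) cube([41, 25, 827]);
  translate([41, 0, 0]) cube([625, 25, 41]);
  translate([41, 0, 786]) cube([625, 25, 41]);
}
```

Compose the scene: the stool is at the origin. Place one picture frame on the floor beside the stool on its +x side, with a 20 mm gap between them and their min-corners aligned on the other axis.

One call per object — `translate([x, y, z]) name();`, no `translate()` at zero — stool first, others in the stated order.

stool();
translate([357, 0, 0]) picture_frame();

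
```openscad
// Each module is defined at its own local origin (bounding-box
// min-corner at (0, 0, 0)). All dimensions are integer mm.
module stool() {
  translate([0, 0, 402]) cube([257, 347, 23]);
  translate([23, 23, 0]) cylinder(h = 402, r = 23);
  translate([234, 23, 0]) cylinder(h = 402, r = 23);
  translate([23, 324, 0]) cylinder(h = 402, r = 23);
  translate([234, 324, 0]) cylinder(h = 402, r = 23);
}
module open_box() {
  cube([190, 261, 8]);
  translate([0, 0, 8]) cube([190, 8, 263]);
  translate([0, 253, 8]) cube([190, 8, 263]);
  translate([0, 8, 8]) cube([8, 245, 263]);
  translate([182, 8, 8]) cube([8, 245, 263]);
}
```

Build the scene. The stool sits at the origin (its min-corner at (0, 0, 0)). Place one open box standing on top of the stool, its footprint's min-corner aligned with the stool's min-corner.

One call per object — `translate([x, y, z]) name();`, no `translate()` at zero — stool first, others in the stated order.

stool();
translate([0, 0, 425]) open_box();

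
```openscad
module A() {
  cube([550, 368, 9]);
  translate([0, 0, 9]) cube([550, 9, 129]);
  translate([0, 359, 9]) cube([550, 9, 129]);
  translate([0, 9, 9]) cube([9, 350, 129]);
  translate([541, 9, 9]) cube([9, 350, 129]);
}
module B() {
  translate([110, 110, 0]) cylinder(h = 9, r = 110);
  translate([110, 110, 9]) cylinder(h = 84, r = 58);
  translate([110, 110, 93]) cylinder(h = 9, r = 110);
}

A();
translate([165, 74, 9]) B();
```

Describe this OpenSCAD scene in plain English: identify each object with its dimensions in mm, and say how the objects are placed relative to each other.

A is an open-topped rectangular box: outside dimensions 550×368×138 mm, with a uniform wall and base thickness of 9 mm. The base is a full 550×368 slab on the floor; four walls sit on top of the base. The front and back walls (the −y and +y sides) span the full width; the two side walls fit between them.

B is a spool: two coaxial disc flanges of radius 110 mm and thickness 9 mm, joined by a core cylinder of radius 58 mm and height 84 mm. The lower flange rests on z = 0 and the three cylinders share a vertical axis.

The spool sits inside the open box, centred.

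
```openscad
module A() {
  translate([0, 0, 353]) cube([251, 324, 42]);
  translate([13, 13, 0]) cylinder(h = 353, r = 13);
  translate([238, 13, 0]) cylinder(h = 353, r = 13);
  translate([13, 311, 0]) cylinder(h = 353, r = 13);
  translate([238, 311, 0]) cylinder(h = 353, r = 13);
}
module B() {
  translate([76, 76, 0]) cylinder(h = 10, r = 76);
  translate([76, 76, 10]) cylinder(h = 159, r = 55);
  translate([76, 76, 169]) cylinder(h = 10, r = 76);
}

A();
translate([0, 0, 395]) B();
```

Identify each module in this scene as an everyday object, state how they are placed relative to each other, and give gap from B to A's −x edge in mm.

A is a stool. B is a spool. The spool is on top of the stool. The gap from the spool to the stool's −x edge is 0 mm.

The spool's min-x is at 0; the stool's min-x is 0; gap = 0 mm.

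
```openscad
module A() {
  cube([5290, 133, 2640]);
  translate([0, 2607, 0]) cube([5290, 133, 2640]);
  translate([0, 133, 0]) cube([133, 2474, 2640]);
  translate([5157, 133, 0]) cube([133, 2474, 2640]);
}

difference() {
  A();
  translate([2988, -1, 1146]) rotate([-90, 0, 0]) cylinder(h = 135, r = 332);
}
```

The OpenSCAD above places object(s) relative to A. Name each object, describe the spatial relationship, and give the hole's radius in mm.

The subtracted cylinder has r = 332 mm.

A is a house frame. The house frame has a circular hole through its front wall. The hole's radius is 332 mm.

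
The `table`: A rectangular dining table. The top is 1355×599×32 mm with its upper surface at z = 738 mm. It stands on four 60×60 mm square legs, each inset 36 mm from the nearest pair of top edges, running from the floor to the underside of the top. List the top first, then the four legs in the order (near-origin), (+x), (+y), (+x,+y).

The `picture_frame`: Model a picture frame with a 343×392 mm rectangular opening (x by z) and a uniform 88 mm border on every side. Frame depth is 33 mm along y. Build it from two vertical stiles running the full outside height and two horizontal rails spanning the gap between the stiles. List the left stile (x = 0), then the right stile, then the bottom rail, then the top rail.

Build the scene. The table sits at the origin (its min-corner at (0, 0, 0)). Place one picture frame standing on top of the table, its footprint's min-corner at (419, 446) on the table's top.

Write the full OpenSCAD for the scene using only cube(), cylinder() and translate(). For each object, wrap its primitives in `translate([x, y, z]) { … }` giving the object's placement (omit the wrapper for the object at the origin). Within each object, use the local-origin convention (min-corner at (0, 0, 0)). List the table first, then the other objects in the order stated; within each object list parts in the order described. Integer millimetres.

translate([0, 0, 706]) cube([1355, 599, 32]);
translate([36, 36, 0]) cube([60, 60, 706]);
translate([1259, 36, 0]) cube([60, 60, 706]);
translate([36, 503, 0]) cube([60, 60, 706]);
translate([1259, 503, 0]) cube([60, 60, 706]);
translate([419, 446, 738]) {
  cube([88, 33, 568]);
  translate([431, 0, 0]) cube([88, 33, 568]);
  translate([88, 0, 0]) cube([343, 33, 88]);
  translate([88, 0, 480]) cube([343, 33, 88]);
}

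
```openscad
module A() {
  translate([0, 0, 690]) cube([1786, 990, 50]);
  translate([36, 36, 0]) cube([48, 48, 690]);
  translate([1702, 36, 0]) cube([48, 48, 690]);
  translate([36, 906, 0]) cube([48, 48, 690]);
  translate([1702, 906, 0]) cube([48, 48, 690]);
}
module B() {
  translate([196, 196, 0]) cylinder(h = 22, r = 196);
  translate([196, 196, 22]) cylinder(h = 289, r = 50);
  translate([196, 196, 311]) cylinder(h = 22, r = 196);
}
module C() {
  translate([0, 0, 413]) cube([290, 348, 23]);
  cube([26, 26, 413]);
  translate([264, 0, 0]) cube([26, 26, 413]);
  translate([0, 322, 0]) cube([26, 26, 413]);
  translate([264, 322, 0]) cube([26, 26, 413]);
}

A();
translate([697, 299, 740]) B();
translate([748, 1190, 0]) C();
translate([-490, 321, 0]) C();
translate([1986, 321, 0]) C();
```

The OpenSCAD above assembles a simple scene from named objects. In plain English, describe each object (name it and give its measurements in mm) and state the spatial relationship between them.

A is a table with a 1786×990 mm rectangular top, 50 mm thick, top surface at z = 740 mm, supported by four 48×48 mm square legs, each inset 36 mm from the nearest pair of top edges, running from the floor.

B is a spool: two coaxial disc flanges of radius 196 mm and thickness 22 mm, joined by a core cylinder of radius 50 mm and height 289 mm. The lower flange rests on z = 0 and the three cylinders share a vertical axis.

C is a four-legged stool. The seat is 290×348 mm, 23 mm thick, top at z = 436 mm. It stands on four square legs, each 26×26 mm in cross-section, from z = 0 to the seat underside, each flush with a corner of the seat.

The spool is on top of the table, centred. Three stools sit around the table at the +y, −x, +x sides.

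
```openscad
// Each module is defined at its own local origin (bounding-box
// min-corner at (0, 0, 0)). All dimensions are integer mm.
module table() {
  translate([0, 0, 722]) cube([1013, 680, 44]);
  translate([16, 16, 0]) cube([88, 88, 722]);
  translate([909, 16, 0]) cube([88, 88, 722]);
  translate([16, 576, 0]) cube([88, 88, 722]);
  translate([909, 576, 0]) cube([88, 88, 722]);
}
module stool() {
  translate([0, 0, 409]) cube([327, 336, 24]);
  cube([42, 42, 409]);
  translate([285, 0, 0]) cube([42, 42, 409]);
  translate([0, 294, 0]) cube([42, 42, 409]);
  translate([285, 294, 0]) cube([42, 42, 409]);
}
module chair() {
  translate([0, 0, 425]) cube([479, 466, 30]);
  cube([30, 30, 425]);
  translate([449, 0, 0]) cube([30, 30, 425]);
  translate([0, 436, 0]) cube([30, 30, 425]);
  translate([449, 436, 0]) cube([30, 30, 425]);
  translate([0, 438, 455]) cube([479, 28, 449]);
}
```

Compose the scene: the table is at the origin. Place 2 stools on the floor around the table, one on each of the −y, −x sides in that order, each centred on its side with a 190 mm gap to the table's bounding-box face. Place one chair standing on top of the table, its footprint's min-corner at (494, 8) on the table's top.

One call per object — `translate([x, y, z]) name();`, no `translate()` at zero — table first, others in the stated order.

table();
translate([343, -526, 0]) stool();
translate([-517, 172, 0]) stool();
translate([494, 8, 766]) chair();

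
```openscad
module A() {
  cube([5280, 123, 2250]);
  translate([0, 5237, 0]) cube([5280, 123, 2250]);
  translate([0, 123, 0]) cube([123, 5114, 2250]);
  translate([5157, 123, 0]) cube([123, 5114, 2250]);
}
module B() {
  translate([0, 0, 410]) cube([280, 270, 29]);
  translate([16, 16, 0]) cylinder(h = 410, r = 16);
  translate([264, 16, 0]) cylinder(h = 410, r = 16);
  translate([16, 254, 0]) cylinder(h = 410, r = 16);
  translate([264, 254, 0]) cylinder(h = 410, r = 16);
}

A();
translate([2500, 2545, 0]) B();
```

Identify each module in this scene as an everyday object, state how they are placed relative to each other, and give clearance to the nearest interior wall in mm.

A is a house frame. B is a stool. The stool sits inside the house frame, centred. The clearance to the nearest interior wall is 2377 mm.

Clearances: x = 2377, y = 2422; minimum 2377 mm.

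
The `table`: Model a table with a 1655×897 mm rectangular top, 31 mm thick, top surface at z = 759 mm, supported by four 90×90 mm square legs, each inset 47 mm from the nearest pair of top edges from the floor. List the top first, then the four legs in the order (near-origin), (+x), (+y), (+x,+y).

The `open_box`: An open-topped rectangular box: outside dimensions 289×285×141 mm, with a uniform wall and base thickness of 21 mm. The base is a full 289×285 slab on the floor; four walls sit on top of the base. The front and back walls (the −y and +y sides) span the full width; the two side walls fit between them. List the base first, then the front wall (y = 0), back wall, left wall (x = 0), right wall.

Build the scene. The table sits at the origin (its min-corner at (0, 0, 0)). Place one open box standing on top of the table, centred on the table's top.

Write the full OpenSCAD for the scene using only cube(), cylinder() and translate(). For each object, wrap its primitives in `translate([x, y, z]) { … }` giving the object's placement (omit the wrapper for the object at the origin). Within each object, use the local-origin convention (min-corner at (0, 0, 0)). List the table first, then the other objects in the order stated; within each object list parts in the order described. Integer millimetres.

translate([0, 0, 728]) cube([1655, 897, 31]);
translate([47, 47, 0]) cube([90, 90, 728]);
translate([1518, 47, 0]) cube([90, 90, 728]);
translate([47, 760, 0]) cube([90, 90, 728]);
translate([1518, 760, 0]) cube([90, 90, 728]);
translate([683, 306, 759]) {
  cube([289, 285, 21]);
  translate([0, 0, 21]) cube([289, 21, 120]);
  translate([0, 264, 21]) cube([289, 21, 120]);
  translate([0, 21, 21]) cube([21, 243, 120]);
  translate([268, 21, 21]) cube([21, 243, 120]);
}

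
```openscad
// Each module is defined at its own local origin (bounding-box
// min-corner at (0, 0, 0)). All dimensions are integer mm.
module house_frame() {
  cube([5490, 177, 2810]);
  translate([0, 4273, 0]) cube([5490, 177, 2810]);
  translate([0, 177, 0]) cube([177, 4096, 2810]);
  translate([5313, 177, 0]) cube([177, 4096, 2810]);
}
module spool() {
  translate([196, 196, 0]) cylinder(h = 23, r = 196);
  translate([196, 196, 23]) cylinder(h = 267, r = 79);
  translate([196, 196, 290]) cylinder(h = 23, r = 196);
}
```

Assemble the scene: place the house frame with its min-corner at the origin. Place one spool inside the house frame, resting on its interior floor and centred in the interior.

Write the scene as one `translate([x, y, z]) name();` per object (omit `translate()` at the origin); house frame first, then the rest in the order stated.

house_frame();
translate([2549, 2029, 0]) spool();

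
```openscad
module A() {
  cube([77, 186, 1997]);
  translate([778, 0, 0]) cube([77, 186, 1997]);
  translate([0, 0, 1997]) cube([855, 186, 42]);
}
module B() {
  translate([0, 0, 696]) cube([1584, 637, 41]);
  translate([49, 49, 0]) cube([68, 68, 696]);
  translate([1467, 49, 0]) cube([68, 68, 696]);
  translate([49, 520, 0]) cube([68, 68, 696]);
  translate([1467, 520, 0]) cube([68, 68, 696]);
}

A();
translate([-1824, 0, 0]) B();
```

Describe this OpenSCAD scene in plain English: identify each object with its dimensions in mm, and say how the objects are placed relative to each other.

A is a door frame. The clear opening is 701 mm wide and 1997 mm high. Two 77 mm wide jambs, 186 mm deep, stand either side of the opening from the floor to the top of the opening. A 42 mm thick head sits across the top of both jambs, spanning the full outside width of the frame.

B is a rectangular dining table. The top is 1584×637×41 mm with its upper surface at z = 737 mm. It stands on four 68×68 mm square legs, each inset 49 mm from the nearest pair of top edges, running from the floor to the underside of the top.

The table is on the floor beside the door frame on its −x side.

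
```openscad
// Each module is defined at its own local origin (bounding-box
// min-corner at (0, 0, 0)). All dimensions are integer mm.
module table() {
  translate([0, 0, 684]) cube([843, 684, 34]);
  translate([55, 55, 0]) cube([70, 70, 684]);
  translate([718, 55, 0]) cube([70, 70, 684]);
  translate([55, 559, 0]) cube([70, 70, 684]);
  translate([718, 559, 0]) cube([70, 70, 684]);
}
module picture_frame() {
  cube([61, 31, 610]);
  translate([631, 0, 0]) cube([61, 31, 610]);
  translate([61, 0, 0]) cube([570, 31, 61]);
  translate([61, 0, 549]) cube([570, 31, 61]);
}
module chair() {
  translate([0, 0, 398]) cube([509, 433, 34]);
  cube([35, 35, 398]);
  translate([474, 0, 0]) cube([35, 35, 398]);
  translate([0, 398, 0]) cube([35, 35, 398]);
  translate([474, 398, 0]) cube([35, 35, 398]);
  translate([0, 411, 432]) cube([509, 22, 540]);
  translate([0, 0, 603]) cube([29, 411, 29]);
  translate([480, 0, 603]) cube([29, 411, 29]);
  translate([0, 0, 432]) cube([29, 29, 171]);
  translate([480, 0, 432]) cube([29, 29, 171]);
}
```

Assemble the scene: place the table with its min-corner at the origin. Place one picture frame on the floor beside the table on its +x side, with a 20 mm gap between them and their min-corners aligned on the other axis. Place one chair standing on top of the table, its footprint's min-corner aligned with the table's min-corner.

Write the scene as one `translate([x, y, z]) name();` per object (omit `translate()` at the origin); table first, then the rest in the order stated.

table();
translate([863, 0, 0]) picture_frame();
translate([0, 0, 718]) chair();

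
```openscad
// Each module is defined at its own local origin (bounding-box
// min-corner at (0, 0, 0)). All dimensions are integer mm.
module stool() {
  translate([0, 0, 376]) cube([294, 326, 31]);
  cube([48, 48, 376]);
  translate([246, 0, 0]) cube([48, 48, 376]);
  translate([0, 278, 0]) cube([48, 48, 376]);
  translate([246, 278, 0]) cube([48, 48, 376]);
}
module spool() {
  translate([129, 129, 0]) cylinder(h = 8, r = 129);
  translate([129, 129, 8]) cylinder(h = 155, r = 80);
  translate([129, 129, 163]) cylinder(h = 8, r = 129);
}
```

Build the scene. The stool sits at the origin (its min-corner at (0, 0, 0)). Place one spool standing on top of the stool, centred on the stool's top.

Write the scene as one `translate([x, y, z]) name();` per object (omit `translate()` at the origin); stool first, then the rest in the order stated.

stool();
translate([18, 34, 407]) spool();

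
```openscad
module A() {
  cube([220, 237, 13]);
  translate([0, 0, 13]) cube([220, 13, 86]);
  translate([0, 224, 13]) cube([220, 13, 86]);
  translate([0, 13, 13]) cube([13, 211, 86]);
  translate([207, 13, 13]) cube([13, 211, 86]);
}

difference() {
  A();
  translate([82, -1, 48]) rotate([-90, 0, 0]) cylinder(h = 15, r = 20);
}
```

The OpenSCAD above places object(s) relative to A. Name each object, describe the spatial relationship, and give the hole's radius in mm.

The subtracted cylinder has r = 20 mm.

A is an open box. The open box has a circular hole through its front wall. The hole's radius is 20 mm.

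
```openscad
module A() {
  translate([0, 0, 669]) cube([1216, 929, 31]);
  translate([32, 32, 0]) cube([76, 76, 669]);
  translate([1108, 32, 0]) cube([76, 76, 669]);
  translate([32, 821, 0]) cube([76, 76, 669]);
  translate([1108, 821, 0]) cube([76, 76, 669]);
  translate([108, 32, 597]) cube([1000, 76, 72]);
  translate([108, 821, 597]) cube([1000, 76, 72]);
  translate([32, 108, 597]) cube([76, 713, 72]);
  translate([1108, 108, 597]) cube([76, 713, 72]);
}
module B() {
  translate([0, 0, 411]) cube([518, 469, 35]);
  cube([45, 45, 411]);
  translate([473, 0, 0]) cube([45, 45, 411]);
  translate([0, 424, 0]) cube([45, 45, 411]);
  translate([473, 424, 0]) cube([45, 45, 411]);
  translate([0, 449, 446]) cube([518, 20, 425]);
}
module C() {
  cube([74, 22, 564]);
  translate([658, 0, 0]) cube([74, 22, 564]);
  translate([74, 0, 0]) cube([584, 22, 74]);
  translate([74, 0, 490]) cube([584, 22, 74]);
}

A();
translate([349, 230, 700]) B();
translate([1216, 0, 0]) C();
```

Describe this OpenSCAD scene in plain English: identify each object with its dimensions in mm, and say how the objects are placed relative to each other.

A is a rectangular dining table. The top is 1216×929×31 mm with its upper surface at z = 700 mm. It stands on four 76×76 mm square legs, each inset 32 mm from the nearest pair of top edges, running from the floor to the underside of the top. Four apron rails, 76 mm thick and 72 mm tall, run between adjacent legs with their top edges flush with the underside of the top and their outer faces flush with the legs' outer faces.

B is a chair. The seat is a 518×469×35 mm slab with its top at z = 446 mm, on four 45×45 mm corner legs (flush with the seat edges, standing on z = 0). A flat backrest 20 mm thick, 425 mm tall, spans the full seat width and rises from the seat top along its +y edge, rear face flush with the rear of the seat.

C is a picture frame with a 584×416 mm rectangular opening (x by z) and a uniform 74 mm border on every side. Frame depth is 22 mm along y. It is built from two vertical stiles running the full outside height and two horizontal rails spanning the gap between the stiles.

The chair is on top of the table, centred. The picture frame is against the table's +x side, with their −y faces flush.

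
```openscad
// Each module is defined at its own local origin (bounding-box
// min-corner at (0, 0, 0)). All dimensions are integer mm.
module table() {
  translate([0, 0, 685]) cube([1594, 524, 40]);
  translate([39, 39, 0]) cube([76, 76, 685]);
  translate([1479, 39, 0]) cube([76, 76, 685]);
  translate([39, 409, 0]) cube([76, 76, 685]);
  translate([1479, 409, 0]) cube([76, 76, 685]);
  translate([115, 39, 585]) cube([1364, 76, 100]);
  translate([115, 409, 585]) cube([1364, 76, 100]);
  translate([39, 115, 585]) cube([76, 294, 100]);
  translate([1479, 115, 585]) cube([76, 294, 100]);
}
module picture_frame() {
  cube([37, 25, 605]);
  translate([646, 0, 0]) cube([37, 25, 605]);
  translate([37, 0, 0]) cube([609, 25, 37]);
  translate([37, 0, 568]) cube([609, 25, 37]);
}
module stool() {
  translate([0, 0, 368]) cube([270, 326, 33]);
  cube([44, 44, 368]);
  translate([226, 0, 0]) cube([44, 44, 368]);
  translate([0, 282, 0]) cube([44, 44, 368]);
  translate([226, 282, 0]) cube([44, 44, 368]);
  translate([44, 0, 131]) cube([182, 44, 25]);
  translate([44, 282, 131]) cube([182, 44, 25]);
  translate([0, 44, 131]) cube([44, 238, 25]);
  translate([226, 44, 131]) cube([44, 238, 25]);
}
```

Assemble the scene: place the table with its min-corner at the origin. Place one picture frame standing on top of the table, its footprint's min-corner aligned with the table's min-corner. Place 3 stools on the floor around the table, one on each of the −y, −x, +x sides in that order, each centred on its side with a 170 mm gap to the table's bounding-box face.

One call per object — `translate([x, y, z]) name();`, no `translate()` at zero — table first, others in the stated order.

table();
translate([0, 0, 725]) picture_frame();
translate([662, -496, 0]) stool();
translate([-440, 99, 0]) stool();
translate([1764, 99, 0]) stool();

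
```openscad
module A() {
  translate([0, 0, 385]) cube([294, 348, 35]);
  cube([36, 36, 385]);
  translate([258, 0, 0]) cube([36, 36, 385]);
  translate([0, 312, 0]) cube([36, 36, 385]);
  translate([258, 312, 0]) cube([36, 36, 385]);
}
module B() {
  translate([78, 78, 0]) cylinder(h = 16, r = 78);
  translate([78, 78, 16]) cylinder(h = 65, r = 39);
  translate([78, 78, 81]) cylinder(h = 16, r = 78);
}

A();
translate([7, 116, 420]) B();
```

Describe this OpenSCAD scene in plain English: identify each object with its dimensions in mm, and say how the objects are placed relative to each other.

A is a four-legged stool. The seat is a 294×348×35 mm slab whose top surface is at z = 420 mm; four square legs, each 36×36 mm in cross-section, run from the floor (z = 0) to the underside of the seat, each flush with a corner of the seat.

B is a spool: two coaxial disc flanges of radius 78 mm and thickness 16 mm, joined by a core cylinder of radius 39 mm and height 65 mm. The lower flange rests on z = 0 and the three cylinders share a vertical axis.

The spool is on top of the stool.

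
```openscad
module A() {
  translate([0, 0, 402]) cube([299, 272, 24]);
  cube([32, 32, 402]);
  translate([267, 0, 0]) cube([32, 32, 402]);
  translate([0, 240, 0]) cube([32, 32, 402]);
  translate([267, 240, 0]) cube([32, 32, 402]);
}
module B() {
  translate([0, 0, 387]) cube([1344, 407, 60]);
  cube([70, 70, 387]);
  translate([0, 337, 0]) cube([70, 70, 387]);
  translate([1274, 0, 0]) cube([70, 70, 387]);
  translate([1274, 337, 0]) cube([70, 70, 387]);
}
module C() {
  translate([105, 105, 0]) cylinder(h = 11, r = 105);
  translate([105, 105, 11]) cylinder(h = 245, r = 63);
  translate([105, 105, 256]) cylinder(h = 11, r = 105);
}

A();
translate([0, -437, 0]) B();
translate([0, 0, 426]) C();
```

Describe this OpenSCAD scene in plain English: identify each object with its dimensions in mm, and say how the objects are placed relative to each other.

A is a four-legged stool. The seat is a 299×272×24 mm slab whose top surface is at z = 426 mm; four square legs, each 32×32 mm in cross-section, run from the floor (z = 0) to the underside of the seat, each flush with a corner of the seat.

B is a long wooden bench with a 1344 mm (x) × 407 mm (y) seat, 60 mm thick, its top surface 447 mm above the floor. Four 70 mm square legs at the seat corners, flush with the edges, run from z = 0 to the seat underside.

C is a spool: two coaxial disc flanges of radius 105 mm and thickness 11 mm, joined by a core cylinder of radius 63 mm and height 245 mm. The lower flange rests on z = 0 and the three cylinders share a vertical axis.

The bench is on the floor beside the stool on its −y side. The spool is on top of the stool.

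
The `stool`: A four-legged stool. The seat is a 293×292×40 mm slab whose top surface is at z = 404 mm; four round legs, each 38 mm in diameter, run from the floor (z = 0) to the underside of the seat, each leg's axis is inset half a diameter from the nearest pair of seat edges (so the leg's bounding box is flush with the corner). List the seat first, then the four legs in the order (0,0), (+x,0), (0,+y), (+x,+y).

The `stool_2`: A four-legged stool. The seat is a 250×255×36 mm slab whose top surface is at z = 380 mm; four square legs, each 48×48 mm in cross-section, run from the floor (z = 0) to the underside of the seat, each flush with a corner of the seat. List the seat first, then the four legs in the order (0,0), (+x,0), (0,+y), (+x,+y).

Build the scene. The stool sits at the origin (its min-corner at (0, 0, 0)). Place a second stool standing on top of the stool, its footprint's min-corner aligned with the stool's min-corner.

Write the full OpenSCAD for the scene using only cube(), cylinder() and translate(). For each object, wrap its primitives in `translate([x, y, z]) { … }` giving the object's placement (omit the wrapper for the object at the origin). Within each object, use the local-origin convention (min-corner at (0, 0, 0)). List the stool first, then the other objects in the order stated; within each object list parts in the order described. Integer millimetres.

translate([0, 0, 364]) cube([293, 292, 40]);
translate([19, 19, 0]) cylinder(h = 364, r = 19);
translate([274, 19, 0]) cylinder(h = 364, r = 19);
translate([19, 273, 0]) cylinder(h = 364, r = 19);
translate([274, 273, 0]) cylinder(h = 364, r = 19);
translate([0, 0, 404]) {
  translate([0, 0, 344]) cube([250, 255, 36]);
  cube([48, 48, 344]);
  translate([202, 0, 0]) cube([48, 48, 344]);
  translate([0, 207, 0]) cube([48, 48, 344]);
  translate([202, 207, 0]) cube([48, 48, 344]);
}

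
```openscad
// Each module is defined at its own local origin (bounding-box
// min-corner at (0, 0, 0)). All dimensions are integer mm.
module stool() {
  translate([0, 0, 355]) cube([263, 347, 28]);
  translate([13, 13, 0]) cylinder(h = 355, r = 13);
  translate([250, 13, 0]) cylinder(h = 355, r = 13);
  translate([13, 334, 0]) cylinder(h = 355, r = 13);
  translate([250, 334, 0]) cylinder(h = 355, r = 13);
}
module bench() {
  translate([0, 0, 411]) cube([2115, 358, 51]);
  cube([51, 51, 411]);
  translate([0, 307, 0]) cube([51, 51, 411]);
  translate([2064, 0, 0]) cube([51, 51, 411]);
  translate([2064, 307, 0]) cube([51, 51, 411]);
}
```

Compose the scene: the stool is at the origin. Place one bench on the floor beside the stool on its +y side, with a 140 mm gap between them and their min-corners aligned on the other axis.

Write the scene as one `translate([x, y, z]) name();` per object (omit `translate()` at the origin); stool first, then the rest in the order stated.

stool();
translate([0, 487, 0]) bench();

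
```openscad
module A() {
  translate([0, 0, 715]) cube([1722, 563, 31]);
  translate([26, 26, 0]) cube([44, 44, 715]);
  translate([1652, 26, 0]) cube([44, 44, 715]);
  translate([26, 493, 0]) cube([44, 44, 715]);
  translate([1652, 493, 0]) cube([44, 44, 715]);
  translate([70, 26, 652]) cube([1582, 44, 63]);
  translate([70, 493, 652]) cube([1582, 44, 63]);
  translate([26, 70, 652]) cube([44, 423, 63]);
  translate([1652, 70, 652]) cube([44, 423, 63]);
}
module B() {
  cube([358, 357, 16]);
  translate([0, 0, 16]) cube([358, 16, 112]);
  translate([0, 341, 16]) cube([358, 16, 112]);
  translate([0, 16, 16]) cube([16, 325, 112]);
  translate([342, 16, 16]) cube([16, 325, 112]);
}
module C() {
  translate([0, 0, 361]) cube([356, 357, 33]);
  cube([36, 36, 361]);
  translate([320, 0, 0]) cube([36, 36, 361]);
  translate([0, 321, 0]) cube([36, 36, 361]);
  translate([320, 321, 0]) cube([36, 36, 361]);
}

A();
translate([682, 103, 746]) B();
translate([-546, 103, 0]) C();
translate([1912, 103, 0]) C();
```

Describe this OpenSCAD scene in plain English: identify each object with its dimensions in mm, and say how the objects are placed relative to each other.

A is a table: top 1722 mm (x) × 563 mm (y), 31 mm thick, upper face at z = 746 mm, on four 44×44 mm square legs, each inset 26 mm from the nearest pair of top edges, running from z = 0 to the bottom of the top. Four apron rails, 44 mm thick and 63 mm tall, run between adjacent legs with their top edges flush with the underside of the top and their outer faces flush with the legs' outer faces.

B is an open storage box with external size 358×357×128 mm and wall thickness 16 mm (the base is also 16 mm thick). The base covers the whole footprint; the four walls stand on the base, with the y-facing walls full-width and the x-facing walls fitting between their inner faces.

C is a four-legged stool. The seat is a 356×357×33 mm slab whose top surface is at z = 394 mm; four square legs, each 36×36 mm in cross-section, run from the floor (z = 0) to the underside of the seat, each flush with a corner of the seat.

The open box is on top of the table, centred. Two stools sit around the table at the −x, +x sides.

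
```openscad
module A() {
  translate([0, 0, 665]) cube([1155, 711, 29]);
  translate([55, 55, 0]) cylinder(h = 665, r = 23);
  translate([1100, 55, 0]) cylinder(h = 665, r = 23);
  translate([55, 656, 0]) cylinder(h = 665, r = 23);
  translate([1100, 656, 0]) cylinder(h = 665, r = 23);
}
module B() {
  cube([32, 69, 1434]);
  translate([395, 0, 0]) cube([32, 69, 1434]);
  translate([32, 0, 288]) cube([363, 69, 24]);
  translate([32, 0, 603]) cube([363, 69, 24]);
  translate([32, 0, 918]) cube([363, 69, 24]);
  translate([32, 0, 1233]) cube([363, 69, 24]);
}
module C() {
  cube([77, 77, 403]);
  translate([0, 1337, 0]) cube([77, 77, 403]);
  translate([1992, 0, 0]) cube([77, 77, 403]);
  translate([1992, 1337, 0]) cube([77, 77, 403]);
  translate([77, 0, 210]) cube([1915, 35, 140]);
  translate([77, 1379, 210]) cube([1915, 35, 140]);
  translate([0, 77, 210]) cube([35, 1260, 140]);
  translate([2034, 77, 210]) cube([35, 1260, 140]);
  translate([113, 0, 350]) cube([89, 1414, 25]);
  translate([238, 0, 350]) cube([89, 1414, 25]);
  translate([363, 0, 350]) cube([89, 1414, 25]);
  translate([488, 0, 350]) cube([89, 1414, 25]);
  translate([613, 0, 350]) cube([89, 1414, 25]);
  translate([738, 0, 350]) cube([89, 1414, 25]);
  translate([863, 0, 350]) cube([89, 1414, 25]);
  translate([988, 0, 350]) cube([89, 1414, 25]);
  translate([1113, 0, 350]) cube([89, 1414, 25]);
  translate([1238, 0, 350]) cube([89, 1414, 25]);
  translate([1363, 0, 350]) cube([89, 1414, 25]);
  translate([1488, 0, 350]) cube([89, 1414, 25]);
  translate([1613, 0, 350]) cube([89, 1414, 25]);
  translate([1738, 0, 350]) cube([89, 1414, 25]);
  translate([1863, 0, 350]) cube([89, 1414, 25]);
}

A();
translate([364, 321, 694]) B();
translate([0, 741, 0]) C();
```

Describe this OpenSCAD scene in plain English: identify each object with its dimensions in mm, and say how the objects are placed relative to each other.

A is a table: top 1155 mm (x) × 711 mm (y), 29 mm thick, upper face at z = 694 mm, on four round legs of 46 mm diameter, each leg's bounding box inset 32 mm from the nearest pair of top edges, running from z = 0 to the bottom of the top.

B is a straight ladder. Two 32×69 mm vertical rails, 1434 mm tall, stand 427 mm apart (outside-to-outside) with their front faces coplanar on the −y side. 4 rungs, each 69 mm deep and 24 mm tall, span between the inner faces of the rails, front faces flush with the rails. The lowest rung's underside is at z = 288 mm and rungs are spaced 315 mm apart (underside to underside).

C is a bed frame 2069 mm long (x) by 1414 mm wide (y). Four 77×77 mm corner posts, 403 mm tall, at the corners of the footprint. Four rails of 35 mm thickness and 140 mm height run between adjacent posts with their undersides at z = 210 mm, their outer faces flush with the outside of the frame (the two x-running rails run between the posts' inner faces; the two y-running rails run between the posts' inner faces). 15 slats, each 89 mm wide (x) and 25 mm thick, lie across the top of the two x-running rails, running the full 1414 mm width of the frame in y; the slats are evenly spaced along x between the inner faces of the end posts with equal gaps (rounded down to the nearest mm) at the −x end and between each pair — any rounding remainder accumulates at the +x end.

The ladder is on top of the table, centred. The bed frame is on the floor beside the table on its +y side.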